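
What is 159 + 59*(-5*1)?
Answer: -136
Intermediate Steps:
159 + 59*(-5*1) = 159 + 59*(-5) = 159 - 295 = -136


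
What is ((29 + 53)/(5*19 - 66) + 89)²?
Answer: 7091569/841 ≈ 8432.3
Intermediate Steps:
((29 + 53)/(5*19 - 66) + 89)² = (82/(95 - 66) + 89)² = (82/29 + 89)² = (2663/29)² = 7091569/841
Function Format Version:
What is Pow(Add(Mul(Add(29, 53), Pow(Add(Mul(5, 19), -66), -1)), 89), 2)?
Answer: Rational(7091569, 841) ≈ 8432.3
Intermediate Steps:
Pow(Add(Mul(Add(29, 53), Pow(Add(Mul(5, 19), -66), -1)), 89), 2) = Pow(Add(Mul(82, Pow(Add(95, -66), -1)), 89), 2) = Pow(Add(Mul(82, Pow(29, -1)), 89), 2) = Pow(Add(Mul(82, Rational(1, 29)), 89), 2) = Pow(Add(Rational(82, 29), 89), 2) = Pow(Rational(2663, 29), 2) = Rational(7091569, 841)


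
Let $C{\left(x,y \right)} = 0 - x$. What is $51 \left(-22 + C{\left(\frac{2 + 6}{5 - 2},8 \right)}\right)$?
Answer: $-1258$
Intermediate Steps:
$C{\left(x,y \right)} = - x$
$51 \left(-22 + C{\left(\frac{2 + 6}{5 - 2},8 \right)}\right) = 51 \left(-22 - \frac{2 + 6}{5 - 2}\right) = 51 \left(-22 - \frac{8}{3}\right) = 51 \left(- \frac{74}{3}\right) = -1258$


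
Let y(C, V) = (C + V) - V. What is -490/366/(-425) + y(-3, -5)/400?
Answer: -5413/1244400 ≈ -0.0043499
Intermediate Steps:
y(C, V) = C
-490/366/(-425) + y(-3, -5)/400 = -490/366/(-425) - 3/400 = -490*1/366*(-1/425) - 3*1/400 = -245/183*(-1/425) - 3/400 = 49/15555 - 3/400 = -5413/1244400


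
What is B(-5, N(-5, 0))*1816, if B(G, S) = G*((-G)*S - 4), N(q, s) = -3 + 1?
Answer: 127120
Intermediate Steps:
N(q, s) = -2
B(G, S) = G*(-4 - G*S) (B(G, S) = G*(-G*S - 4) = G*(-4 - G*S))
B(-5, N(-5, 0))*1816 = -1*(-5)*(4 - 5*(-2))*1816 = -1*(-5)*(4 + 10)*1816 = -1*(-5)*14*1816 = 70*1816 = 127120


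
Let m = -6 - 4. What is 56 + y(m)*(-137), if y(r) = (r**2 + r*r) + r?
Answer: -25974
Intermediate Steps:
m = -10
y(r) = r + 2*r**2 (y(r) = (r**2 + r**2) + r = 2*r**2 + r = r + 2*r**2)
56 + y(m)*(-137) = 56 - 10*(1 + 2*(-10))*(-137) = 56 - 10*(1 - 20)*(-137) = 56 - 10*(-19)*(-137) = 56 + 190*(-137) = 56 - 26030 = -25974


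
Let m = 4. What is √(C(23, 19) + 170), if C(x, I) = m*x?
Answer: √262 ≈ 16.186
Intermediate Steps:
C(x, I) = 4*x
√(C(23, 19) + 170) = √(4*23 + 170) = √(92 + 170) = √262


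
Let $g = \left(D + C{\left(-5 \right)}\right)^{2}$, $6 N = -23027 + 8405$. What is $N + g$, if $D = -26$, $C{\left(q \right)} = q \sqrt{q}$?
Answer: $-1886 + 260 i \sqrt{5} \approx -1886.0 + 581.38 i$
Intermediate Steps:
$C{\left(q \right)} = q^{\frac{3}{2}}$
$N = -2437$ ($N = \frac{-23027 + 8405}{6} = \frac{1}{6} \left(-14622\right) = -2437$)
$g = \left(-26 - 5 i \sqrt{5}\right)^{2}$ ($g = \left(-26 + \left(-5\right)^{\frac{3}{2}}\right)^{2} = \left(-26 - 5 i \sqrt{5}\right)^{2} \approx 551.0 + 581.38 i$)
$N + g = -2437 + \left(551 + 260 i \sqrt{5}\right) = -1886 + 260 i \sqrt{5}$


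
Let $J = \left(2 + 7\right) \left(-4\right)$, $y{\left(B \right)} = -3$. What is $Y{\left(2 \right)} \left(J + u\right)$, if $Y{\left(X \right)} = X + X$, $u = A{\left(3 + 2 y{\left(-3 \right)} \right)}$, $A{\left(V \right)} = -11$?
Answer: $-188$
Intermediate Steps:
$u = -11$
$J = -36$ ($J = 9 \left(-4\right) = -36$)
$Y{\left(X \right)} = 2 X$
$Y{\left(2 \right)} \left(J + u\right) = 2 \cdot 2 \left(-36 - 11\right) = 4 \left(-47\right) = -188$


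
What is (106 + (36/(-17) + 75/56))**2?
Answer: 10034229241/906304 ≈ 11072.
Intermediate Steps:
(106 + (36/(-17) + 75/56))**2 = (106 + (36*(-1/17) + 75*(1/56)))**2 = (106 + (-36/17 + 75/56))**2 = (106 - 741/952)**2 = (100171/952)**2 = 10034229241/906304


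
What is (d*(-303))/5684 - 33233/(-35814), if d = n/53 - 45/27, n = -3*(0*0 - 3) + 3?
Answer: 5419924861/5394519564 ≈ 1.0047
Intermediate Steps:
n = 12 (n = -3*(0 - 3) + 3 = -3*(-3) + 3 = 9 + 3 = 12)
d = -229/159 (d = 12/53 - 45/27 = 12*(1/53) - 45*1/27 = 12/53 - 5/3 = -229/159 ≈ -1.4403)
(d*(-303))/5684 - 33233/(-35814) = -229/159*(-303)/5684 - 33233/(-35814) = (23129/53)*(1/5684) - 33233*(-1/35814) = 23129/301252 + 33233/35814 = 5419924861/5394519564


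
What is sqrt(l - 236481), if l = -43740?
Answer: I*sqrt(280221) ≈ 529.36*I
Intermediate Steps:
sqrt(l - 236481) = sqrt(-43740 - 236481) = sqrt(-280221) = I*sqrt(280221)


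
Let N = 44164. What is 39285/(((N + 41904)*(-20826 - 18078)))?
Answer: -13095/1116129824 ≈ -1.1733e-5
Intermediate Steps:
39285/(((N + 41904)*(-20826 - 18078))) = 39285/(((44164 + 41904)*(-20826 - 18078))) = 39285/((86068*(-38904))) = 39285/(-3348389472) = 39285*(-1/3348389472) = -13095/1116129824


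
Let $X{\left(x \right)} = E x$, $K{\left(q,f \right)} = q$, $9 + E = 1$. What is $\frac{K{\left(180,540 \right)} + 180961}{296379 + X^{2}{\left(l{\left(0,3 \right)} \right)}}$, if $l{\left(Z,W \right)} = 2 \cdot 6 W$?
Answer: $\frac{181141}{379323} \approx 0.47754$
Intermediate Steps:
$E = -8$ ($E = -9 + 1 = -8$)
$l{\left(Z,W \right)} = 12 W$
$X{\left(x \right)} = - 8 x$
$\frac{K{\left(180,540 \right)} + 180961}{296379 + X^{2}{\left(l{\left(0,3 \right)} \right)}} = \frac{180 + 180961}{296379 + \left(- 8 \cdot 12 \cdot 3\right)^{2}} = \frac{181141}{296379 + \left(\left(-8\right) 36\right)^{2}} = \frac{181141}{296379 + \left(-288\right)^{2}} = \frac{181141}{296379 + 82944} = \frac{181141}{379323}$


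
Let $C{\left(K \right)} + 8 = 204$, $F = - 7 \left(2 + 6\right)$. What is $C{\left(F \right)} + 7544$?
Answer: $7740$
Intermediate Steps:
$F = -56$ ($F = \left(-7\right) 8 = -56$)
$C{\left(K \right)} = 196$ ($C{\left(K \right)} = -8 + 204 = 196$)
$C{\left(F \right)} + 7544 = 196 + 7544 = 7740$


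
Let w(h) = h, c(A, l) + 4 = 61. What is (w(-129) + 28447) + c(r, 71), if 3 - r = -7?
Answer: 28375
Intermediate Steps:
r = 10 (r = 3 - 1*(-7) = 3 + 7 = 10)
c(A, l) = 57 (c(A, l) = -4 + 61 = 57)
(w(-129) + 28447) + c(r, 71) = (-129 + 28447) + 57 = 28318 + 57 = 28375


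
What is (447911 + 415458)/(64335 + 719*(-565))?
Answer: -66413/26300 ≈ -2.5252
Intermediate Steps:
(447911 + 415458)/(64335 + 719*(-565)) = 863369/(64335 - 406235) = 863369/(-341900) = 863369*(-1/341900) = -66413/26300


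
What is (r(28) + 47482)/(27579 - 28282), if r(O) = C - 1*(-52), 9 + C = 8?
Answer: -47533/703 ≈ -67.615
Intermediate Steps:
C = -1 (C = -9 + 8 = -1)
r(O) = 51 (r(O) = -1 - 1*(-52) = -1 + 52 = 51)
(r(28) + 47482)/(27579 - 28282) = (51 + 47482)/(27579 - 28282) = 47533/(-703) = 47533*(-1/703) = -47533/703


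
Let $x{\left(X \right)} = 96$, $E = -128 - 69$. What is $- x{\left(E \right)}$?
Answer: $-96$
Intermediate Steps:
$E = -197$
$- x{\left(E \right)} = \left(-1\right) 96 = -96$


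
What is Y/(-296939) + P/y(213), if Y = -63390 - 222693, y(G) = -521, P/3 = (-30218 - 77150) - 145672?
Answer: 225561382923/154705219 ≈ 1458.0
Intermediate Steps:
P = -759120 (P = 3*((-30218 - 77150) - 145672) = 3*(-107368 - 145672) = 3*(-253040) = -759120)
Y = -286083
Y/(-296939) + P/y(213) = -286083/(-296939) - 759120/(-521) = -286083*(-1/296939) - 759120*(-1/521) = 286083/296939 + 759120/521 = 225561382923/154705219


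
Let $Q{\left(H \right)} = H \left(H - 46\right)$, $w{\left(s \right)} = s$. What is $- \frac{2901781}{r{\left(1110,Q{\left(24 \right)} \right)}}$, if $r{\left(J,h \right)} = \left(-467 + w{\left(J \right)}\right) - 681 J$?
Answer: $\frac{2901781}{755267} \approx 3.8421$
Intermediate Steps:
$Q{\left(H \right)} = H \left(-46 + H\right)$
$r{\left(J,h \right)} = -467 - 680 J$ ($r{\left(J,h \right)} = \left(-467 + J\right) - 681 J = -467 - 680 J$)
$- \frac{2901781}{r{\left(1110,Q{\left(24 \right)} \right)}} = - \frac{2901781}{-467 - 754800} = - \frac{2901781}{-755267} = \left(-2901781\right) \left(- \frac{1}{755267}\right) = \frac{2901781}{755267}$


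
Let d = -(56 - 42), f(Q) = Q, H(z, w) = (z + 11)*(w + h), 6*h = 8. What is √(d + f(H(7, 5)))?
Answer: 10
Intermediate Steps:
h = 4/3 (h = (⅙)*8 = 4/3 ≈ 1.3333)
H(z, w) = (11 + z)*(4/3 + w) (H(z, w) = (z + 11)*(w + 4/3) = (11 + z)*(4/3 + w))
d = -14 (d = -1*14 = -14)
√(d + f(H(7, 5))) = √(-14 + (44/3 + 11*5 + (4/3)*7 + 5*7)) = √(-14 + (44/3 + 55 + 28/3 + 35)) = √(-14 + 114) = √100 = 10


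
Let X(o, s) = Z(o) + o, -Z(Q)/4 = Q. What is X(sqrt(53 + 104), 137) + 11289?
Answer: 11289 - 3*sqrt(157) ≈ 11251.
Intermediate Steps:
Z(Q) = -4*Q
X(o, s) = -3*o (X(o, s) = -4*o + o = -3*o)
X(sqrt(53 + 104), 137) + 11289 = -3*sqrt(53 + 104) + 11289 = -3*sqrt(157) + 11289 = 11289 - 3*sqrt(157)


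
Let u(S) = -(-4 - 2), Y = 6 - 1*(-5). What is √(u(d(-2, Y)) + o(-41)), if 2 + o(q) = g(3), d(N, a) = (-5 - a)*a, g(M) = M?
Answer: √7 ≈ 2.6458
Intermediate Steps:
Y = 11 (Y = 6 + 5 = 11)
d(N, a) = a*(-5 - a)
u(S) = 6 (u(S) = -1*(-6) = 6)
o(q) = 1 (o(q) = -2 + 3 = 1)
√(u(d(-2, Y)) + o(-41)) = √(6 + 1) = √7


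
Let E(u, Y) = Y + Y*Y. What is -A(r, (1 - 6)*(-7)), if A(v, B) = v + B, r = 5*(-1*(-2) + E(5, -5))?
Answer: -145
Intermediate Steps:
E(u, Y) = Y + Y²
r = 110 (r = 5*(-1*(-2) - 5*(1 - 5)) = 5*(2 - 5*(-4)) = 5*(2 + 20) = 5*22 = 110)
A(v, B) = B + v
-A(r, (1 - 6)*(-7)) = -((1 - 6)*(-7) + 110) = -(-5*(-7) + 110) = -(35 + 110) = -1*145 = -145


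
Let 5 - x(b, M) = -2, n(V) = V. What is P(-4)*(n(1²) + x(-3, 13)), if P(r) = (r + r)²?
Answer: 512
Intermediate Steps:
x(b, M) = 7 (x(b, M) = 5 - 1*(-2) = 5 + 2 = 7)
P(r) = 4*r² (P(r) = (2*r)² = 4*r²)
P(-4)*(n(1²) + x(-3, 13)) = (4*(-4)²)*(1² + 7) = (4*16)*(1 + 7) = 64*8 = 512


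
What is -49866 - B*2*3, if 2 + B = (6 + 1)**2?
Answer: -50148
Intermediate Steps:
B = 47 (B = -2 + (6 + 1)**2 = -2 + 7**2 = -2 + 49 = 47)
-49866 - B*2*3 = -49866 - 47*2*3 = -49866 - 94*3 = -49866 - 1*282 = -49866 - 282 = -50148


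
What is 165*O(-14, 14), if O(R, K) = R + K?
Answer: 0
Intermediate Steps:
O(R, K) = K + R
165*O(-14, 14) = 165*(14 - 14) = 165*0 = 0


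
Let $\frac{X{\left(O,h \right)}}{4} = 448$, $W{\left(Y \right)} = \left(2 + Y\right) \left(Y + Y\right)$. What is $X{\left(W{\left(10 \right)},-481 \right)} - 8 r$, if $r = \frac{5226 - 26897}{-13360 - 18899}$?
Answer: $\frac{57634760}{32259} \approx 1786.6$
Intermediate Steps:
$W{\left(Y \right)} = 2 Y \left(2 + Y\right)$ ($W{\left(Y \right)} = \left(2 + Y\right) 2 Y = 2 Y \left(2 + Y\right)$)
$r = \frac{21671}{32259}$ ($r = - \frac{21671}{-32259} = \left(-21671\right) \left(- \frac{1}{32259}\right) = \frac{21671}{32259} \approx 0.67178$)
$X{\left(O,h \right)} = 1792$ ($X{\left(O,h \right)} = 4 \cdot 448 = 1792$)
$X{\left(W{\left(10 \right)},-481 \right)} - 8 r = 1792 - \frac{173368}{32259} = \frac{57634760}{32259}$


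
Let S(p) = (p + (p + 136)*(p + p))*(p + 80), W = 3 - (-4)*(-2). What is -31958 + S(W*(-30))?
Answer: 19736542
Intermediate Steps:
W = -5 (W = 3 - 1*8 = 3 - 8 = -5)
S(p) = (80 + p)*(p + 2*p*(136 + p)) (S(p) = (p + (136 + p)*(2*p))*(80 + p) = (p + 2*p*(136 + p))*(80 + p) = (80 + p)*(p + 2*p*(136 + p)))
-31958 + S(W*(-30)) = -31958 + (-5*(-30))*(21840 + 2*(-5*(-30))**2 + 433*(-5*(-30))) = -31958 + 150*(21840 + 2*150**2 + 433*150) = -31958 + 150*(21840 + 2*22500 + 64950) = -31958 + 150*(21840 + 45000 + 64950) = -31958 + 150*131790 = -31958 + 19768500 = 19736542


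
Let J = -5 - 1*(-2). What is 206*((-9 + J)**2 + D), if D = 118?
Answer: 53972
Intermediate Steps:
J = -3 (J = -5 + 2 = -3)
206*((-9 + J)**2 + D) = 206*((-9 - 3)**2 + 118) = 206*((-12)**2 + 118) = 206*(144 + 118) = 206*262 = 53972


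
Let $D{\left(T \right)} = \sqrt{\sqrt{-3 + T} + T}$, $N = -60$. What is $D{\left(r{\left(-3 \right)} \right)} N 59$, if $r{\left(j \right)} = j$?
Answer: $- 3540 \sqrt{-3 + i \sqrt{6}} \approx -2338.8 - 6562.4 i$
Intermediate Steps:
$D{\left(T \right)} = \sqrt{T + \sqrt{-3 + T}}$
$D{\left(r{\left(-3 \right)} \right)} N 59 = \sqrt{-3 + \sqrt{-3 - 3}} \left(-60\right) 59 = \sqrt{-3 + \sqrt{-6}} \left(-60\right) 59 = \sqrt{-3 + i \sqrt{6}} \left(-60\right) 59 = - 60 \sqrt{-3 + i \sqrt{6}} \cdot 59 = - 3540 \sqrt{-3 + i \sqrt{6}}$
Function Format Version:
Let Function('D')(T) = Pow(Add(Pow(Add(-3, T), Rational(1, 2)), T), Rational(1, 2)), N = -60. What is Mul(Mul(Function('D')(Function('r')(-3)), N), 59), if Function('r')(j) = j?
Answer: Mul(-3540, Pow(Add(-3, Mul(I, Pow(6, Rational(1, 2)))), Rational(1, 2))) ≈ Add(-2338.8, Mul(-6562.4, I))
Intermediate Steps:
Function('D')(T) = Pow(Add(T, Pow(Add(-3, T), Rational(1, 2))), Rational(1, 2))
Mul(Mul(Function('D')(Function('r')(-3)), N), 59) = Mul(Mul(Pow(Add(-3, Pow(Add(-3, -3), Rational(1, 2))), Rational(1, 2)), -60), 59) = Mul(Mul(Pow(Add(-3, Pow(-6, Rational(1, 2))), Rational(1, 2)), -60), 59) = Mul(Mul(Pow(Add(-3, Mul(I, Pow(6, Rational(1, 2)))), Rational(1, 2)), -60), 59) = Mul(Mul(-60, Pow(Add(-3, Mul(I, Pow(6, Rational(1, 2)))), Rational(1, 2))), 59) = Mul(-3540, Pow(Add(-3, Mul(I, Pow(6, Rational(1, 2)))), Rational(1, 2)))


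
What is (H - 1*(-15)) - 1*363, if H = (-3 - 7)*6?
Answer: -408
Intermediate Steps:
H = -60 (H = -10*6 = -60)
(H - 1*(-15)) - 1*363 = (-60 - 1*(-15)) - 1*363 = (-60 + 15) - 363 = -45 - 363 = -408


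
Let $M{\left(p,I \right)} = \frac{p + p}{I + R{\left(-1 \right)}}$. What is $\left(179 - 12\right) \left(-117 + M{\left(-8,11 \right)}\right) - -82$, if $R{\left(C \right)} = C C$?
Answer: $- \frac{59039}{3} \approx -19680.0$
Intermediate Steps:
$R{\left(C \right)} = C^{2}$
$M{\left(p,I \right)} = \frac{2 p}{1 + I}$ ($M{\left(p,I \right)} = \frac{p + p}{I + \left(-1\right)^{2}} = \frac{2 p}{I + 1} = \frac{2 p}{1 + I}$)
$\left(179 - 12\right) \left(-117 + M{\left(-8,11 \right)}\right) - -82 = \left(179 - 12\right) \left(-117 + 2 \left(-8\right) \frac{1}{1 + 11}\right) - -82 = 167 \left(-117 + 2 \left(-8\right) \frac{1}{12}\right) + 82 = 167 \left(-117 - \frac{4}{3}\right) + 82 = 167 \left(- \frac{355}{3}\right) + 82 = - \frac{59285}{3} + 82 = - \frac{59039}{3}$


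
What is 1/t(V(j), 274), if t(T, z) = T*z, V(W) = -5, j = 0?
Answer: -1/1370 ≈ -0.00072993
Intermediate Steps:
1/t(V(j), 274) = 1/(-5*274) = 1/(-1370) = -1/1370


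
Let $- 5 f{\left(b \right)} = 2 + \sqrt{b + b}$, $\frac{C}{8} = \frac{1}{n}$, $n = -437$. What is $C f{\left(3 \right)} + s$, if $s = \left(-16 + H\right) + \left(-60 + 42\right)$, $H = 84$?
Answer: $\frac{109266}{2185} + \frac{8 \sqrt{6}}{2185} \approx 50.016$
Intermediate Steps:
$C = - \frac{8}{437}$ ($C = \frac{8}{-437} = 8 \left(- \frac{1}{437}\right) = - \frac{8}{437} \approx -0.018307$)
$f{\left(b \right)} = - \frac{2}{5} - \frac{\sqrt{2} \sqrt{b}}{5}$ ($f{\left(b \right)} = - \frac{2 + \sqrt{b + b}}{5} = - \frac{2 + \sqrt{2 b}}{5} = - \frac{2 + \sqrt{2} \sqrt{b}}{5} = - \frac{2}{5} - \frac{\sqrt{2} \sqrt{b}}{5}$)
$s = 50$ ($s = \left(-16 + 84\right) + \left(-60 + 42\right) = 68 - 18 = 50$)
$C f{\left(3 \right)} + s = - \frac{8 \left(- \frac{2}{5} - \frac{\sqrt{2} \sqrt{3}}{5}\right)}{437} + 50 = - \frac{8 \left(- \frac{2}{5} - \frac{\sqrt{6}}{5}\right)}{437} + 50 = \left(\frac{16}{2185} + \frac{8 \sqrt{6}}{2185}\right) + 50 = \frac{109266}{2185} + \frac{8 \sqrt{6}}{2185}$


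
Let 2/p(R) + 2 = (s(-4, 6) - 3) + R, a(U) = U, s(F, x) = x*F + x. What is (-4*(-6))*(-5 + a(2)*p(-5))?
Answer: -864/7 ≈ -123.43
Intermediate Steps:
s(F, x) = x + F*x (s(F, x) = F*x + x = x + F*x)
p(R) = 2/(-23 + R) (p(R) = 2/(-2 + ((6*(1 - 4) - 3) + R)) = 2/(-2 + ((6*(-3) - 3) + R)) = 2/(-2 + ((-18 - 3) + R)) = 2/(-2 + (-21 + R)) = 2/(-23 + R))
(-4*(-6))*(-5 + a(2)*p(-5)) = (-4*(-6))*(-5 + 2*(2/(-23 - 5))) = 24*(-5 + 2*(2/(-28))) = 24*(-5 + 2*(2*(-1/28))) = 24*(-5 + 2*(-1/14)) = 24*(-5 - 1/7) = 24*(-36/7) = -864/7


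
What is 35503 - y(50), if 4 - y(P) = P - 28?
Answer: 35521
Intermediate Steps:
y(P) = 32 - P (y(P) = 4 - (P - 28) = 4 - (-28 + P) = 4 + (28 - P) = 32 - P)
35503 - y(50) = 35503 - (32 - 1*50) = 35503 - (32 - 50) = 35503 - 1*(-18) = 35503 + 18 = 35521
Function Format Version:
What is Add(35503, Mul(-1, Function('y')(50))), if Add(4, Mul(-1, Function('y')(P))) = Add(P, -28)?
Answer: 35521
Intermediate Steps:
Function('y')(P) = Add(32, Mul(-1, P)) (Function('y')(P) = Add(4, Mul(-1, Add(P, -28))) = Add(4, Mul(-1, Add(-28, P))) = Add(4, Add(28, Mul(-1, P))) = Add(32, Mul(-1, P)))
Add(35503, Mul(-1, Function('y')(50))) = Add(35503, Mul(-1, Add(32, Mul(-1, 50)))) = Add(35503, Mul(-1, Add(32, -50))) = Add(35503, Mul(-1, -18)) = Add(35503, 18) = 35521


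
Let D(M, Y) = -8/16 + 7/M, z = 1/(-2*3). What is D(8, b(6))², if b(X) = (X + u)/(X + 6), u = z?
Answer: 9/64 ≈ 0.14063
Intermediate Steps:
z = -⅙ (z = 1/(-6) = -⅙ ≈ -0.16667)
u = -⅙ ≈ -0.16667
b(X) = (-⅙ + X)/(6 + X) (b(X) = (X - ⅙)/(X + 6) = (-⅙ + X)/(6 + X))
D(M, Y) = -½ + 7/M (D(M, Y) = -8*1/16 + 7/M = -½ + 7/M)
D(8, b(6))² = ((½)*(14 - 1*8)/8)² = ((½)*(⅛)*(14 - 8))² = ((½)*(⅛)*6)² = (3/8)² = 9/64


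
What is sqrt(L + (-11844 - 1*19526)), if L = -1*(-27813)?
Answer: I*sqrt(3557) ≈ 59.641*I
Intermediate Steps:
L = 27813
sqrt(L + (-11844 - 1*19526)) = sqrt(27813 + (-11844 - 1*19526)) = sqrt(27813 + (-11844 - 19526)) = sqrt(27813 - 31370) = sqrt(-3557) = I*sqrt(3557)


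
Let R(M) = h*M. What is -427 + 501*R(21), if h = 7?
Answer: 73220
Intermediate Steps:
R(M) = 7*M
-427 + 501*R(21) = -427 + 501*(7*21) = -427 + 501*147 = -427 + 73647 = 73220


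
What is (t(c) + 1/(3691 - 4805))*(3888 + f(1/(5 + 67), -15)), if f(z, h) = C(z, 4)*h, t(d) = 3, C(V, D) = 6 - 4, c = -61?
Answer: 6444789/557 ≈ 11571.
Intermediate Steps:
C(V, D) = 2
f(z, h) = 2*h
(t(c) + 1/(3691 - 4805))*(3888 + f(1/(5 + 67), -15)) = (3 + 1/(3691 - 4805))*(3888 + 2*(-15)) = (3 + 1/(-1114))*(3888 - 30) = (3 - 1/1114)*3858 = (3341/1114)*3858 = 6444789/557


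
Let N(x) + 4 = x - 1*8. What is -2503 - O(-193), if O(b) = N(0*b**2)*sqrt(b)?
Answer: -2503 + 12*I*sqrt(193) ≈ -2503.0 + 166.71*I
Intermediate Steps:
N(x) = -12 + x (N(x) = -4 + (x - 1*8) = -4 + (x - 8) = -4 + (-8 + x) = -12 + x)
O(b) = -12*sqrt(b) (O(b) = (-12 + 0*b**2)*sqrt(b) = (-12 + 0)*sqrt(b) = -12*sqrt(b))
-2503 - O(-193) = -2503 - (-12)*sqrt(-193) = -2503 - (-12)*I*sqrt(193) = -2503 + 12*I*sqrt(193)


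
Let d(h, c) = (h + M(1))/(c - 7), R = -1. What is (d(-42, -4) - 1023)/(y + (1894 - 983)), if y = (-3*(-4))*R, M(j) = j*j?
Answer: -11212/9889 ≈ -1.1338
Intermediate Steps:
M(j) = j²
y = -12 (y = -3*(-4)*(-1) = 12*(-1) = -12)
d(h, c) = (1 + h)/(-7 + c) (d(h, c) = (h + 1²)/(c - 7) = (h + 1)/(-7 + c) = (1 + h)/(-7 + c))
(d(-42, -4) - 1023)/(y + (1894 - 983)) = ((1 - 42)/(-7 - 4) - 1023)/(-12 + (1894 - 983)) = (-41/(-11) - 1023)/(-12 + 911) = (-1/11*(-41) - 1023)/899 = (41/11 - 1023)*(1/899) = -11212/11*1/899 = -11212/9889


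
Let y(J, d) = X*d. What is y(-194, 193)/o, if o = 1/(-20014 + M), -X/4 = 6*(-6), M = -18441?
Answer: -1068741360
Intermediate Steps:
X = 144 (X = -24*(-6) = -4*(-36) = 144)
y(J, d) = 144*d
o = -1/38455 (o = 1/(-20014 - 18441) = 1/(-38455) = -1/38455 ≈ -2.6004e-5)
y(-194, 193)/o = (144*193)/(-1/38455) = 27792*(-38455) = -1068741360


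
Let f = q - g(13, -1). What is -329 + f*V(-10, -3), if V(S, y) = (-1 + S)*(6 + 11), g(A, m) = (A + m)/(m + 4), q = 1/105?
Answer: 43808/105 ≈ 417.22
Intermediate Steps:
q = 1/105 ≈ 0.0095238
g(A, m) = (A + m)/(4 + m)
f = -419/105 (f = 1/105 - (13 - 1)/(4 - 1) = 1/105 - 12/3 = 1/105 - 1*4 = 1/105 - 4 = -419/105 ≈ -3.9905)
V(S, y) = -17 + 17*S (V(S, y) = (-1 + S)*17 = -17 + 17*S)
-329 + f*V(-10, -3) = -329 - 419*(-17 + 17*(-10))/105 = -329 - 419*(-17 - 170)/105 = -329 - 419/105*(-187) = -329 + 78353/105 = 43808/105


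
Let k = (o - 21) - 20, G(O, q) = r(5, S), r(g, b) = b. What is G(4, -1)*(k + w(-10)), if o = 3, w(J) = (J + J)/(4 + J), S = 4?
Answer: -416/3 ≈ -138.67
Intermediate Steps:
w(J) = 2*J/(4 + J) (w(J) = (2*J)/(4 + J) = 2*J/(4 + J))
G(O, q) = 4
k = -38 (k = (3 - 21) - 20 = -18 - 20 = -38)
G(4, -1)*(k + w(-10)) = 4*(-38 + 2*(-10)/(4 - 10)) = 4*(-38 + 2*(-10)/(-6)) = 4*(-38 + 2*(-10)*(-⅙)) = 4*(-38 + 10/3) = 4*(-104/3) = -416/3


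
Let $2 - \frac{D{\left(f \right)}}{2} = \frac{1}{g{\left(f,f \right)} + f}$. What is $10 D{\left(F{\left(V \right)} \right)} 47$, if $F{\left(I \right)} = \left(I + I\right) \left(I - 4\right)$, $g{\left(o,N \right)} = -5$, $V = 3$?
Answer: $\frac{21620}{11} \approx 1965.5$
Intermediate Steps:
$F{\left(I \right)} = 2 I \left(-4 + I\right)$
$D{\left(f \right)} = 4 - \frac{2}{-5 + f}$
$10 D{\left(F{\left(V \right)} \right)} 47 = 10 \frac{2 \left(-11 + 2 \cdot 2 \cdot 3 \left(-4 + 3\right)\right)}{-5 + 2 \cdot 3 \left(-4 + 3\right)} 47 = 10 \frac{2 \left(-11 + 2 \cdot 2 \cdot 3 \left(-1\right)\right)}{-5 + 2 \cdot 3 \left(-1\right)} 47 = 10 \frac{2 \left(-11 + 2 \left(-6\right)\right)}{-5 - 6} \cdot 47 = 10 \frac{2 \left(-11 - 12\right)}{-11} \cdot 47 = 10 \cdot 2 \left(- \frac{1}{11}\right) \left(-23\right) 47 = 10 \cdot \frac{46}{11} \cdot 47 = \frac{460}{11} \cdot 47 = \frac{21620}{11}$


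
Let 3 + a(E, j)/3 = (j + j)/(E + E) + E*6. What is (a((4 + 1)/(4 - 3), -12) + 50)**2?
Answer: 383161/25 ≈ 15326.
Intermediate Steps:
a(E, j) = -9 + 18*E + 3*j/E (a(E, j) = -9 + 3*((j + j)/(E + E) + E*6) = -9 + 3*((2*j)/((2*E)) + 6*E) = -9 + 3*((2*j)*(1/(2*E)) + 6*E) = -9 + 3*(j/E + 6*E) = -9 + 3*(6*E + j/E) = -9 + (18*E + 3*j/E) = -9 + 18*E + 3*j/E)
(a((4 + 1)/(4 - 3), -12) + 50)**2 = ((-9 + 18*((4 + 1)/(4 - 3)) + 3*(-12)/((4 + 1)/(4 - 3))) + 50)**2 = ((-9 + 18*(5/1) + 3*(-12)/(5/1)) + 50)**2 = ((-9 + 18*(5*1) + 3*(-12)/(5*1)) + 50)**2 = ((-9 + 18*5 + 3*(-12)/5) + 50)**2 = ((-9 + 90 + 3*(-12)*(1/5)) + 50)**2 = ((-9 + 90 - 36/5) + 50)**2 = (369/5 + 50)**2 = (619/5)**2 = 383161/25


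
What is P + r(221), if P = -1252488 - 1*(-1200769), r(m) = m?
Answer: -51498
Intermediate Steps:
P = -51719 (P = -1252488 + 1200769 = -51719)
P + r(221) = -51719 + 221 = -51498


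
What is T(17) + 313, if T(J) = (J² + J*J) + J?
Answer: 908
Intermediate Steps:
T(J) = J + 2*J² (T(J) = (J² + J²) + J = 2*J² + J = J + 2*J²)
T(17) + 313 = 17*(1 + 2*17) + 313 = 17*(1 + 34) + 313 = 17*35 + 313 = 595 + 313 = 908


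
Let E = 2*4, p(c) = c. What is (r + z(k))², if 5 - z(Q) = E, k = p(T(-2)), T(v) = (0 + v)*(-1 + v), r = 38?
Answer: 1225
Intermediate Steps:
T(v) = v*(-1 + v)
k = 6 (k = -2*(-1 - 2) = -2*(-3) = 6)
E = 8
z(Q) = -3 (z(Q) = 5 - 1*8 = 5 - 8 = -3)
(r + z(k))² = (38 - 3)² = 35² = 1225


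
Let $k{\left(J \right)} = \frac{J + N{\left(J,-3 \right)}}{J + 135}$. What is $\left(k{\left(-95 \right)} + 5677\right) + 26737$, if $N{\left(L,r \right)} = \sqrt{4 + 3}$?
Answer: $\frac{259293}{8} + \frac{\sqrt{7}}{40} \approx 32412.0$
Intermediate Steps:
$N{\left(L,r \right)} = \sqrt{7}$
$k{\left(J \right)} = \frac{J + \sqrt{7}}{135 + J}$ ($k{\left(J \right)} = \frac{J + \sqrt{7}}{J + 135} = \frac{J + \sqrt{7}}{135 + J}$)
$\left(k{\left(-95 \right)} + 5677\right) + 26737 = \left(\frac{-95 + \sqrt{7}}{135 - 95} + 5677\right) + 26737 = \left(\frac{-95 + \sqrt{7}}{40} + 5677\right) + 26737 = \left(\left(- \frac{19}{8} + \frac{\sqrt{7}}{40}\right) + 5677\right) + 26737 = \left(\frac{45397}{8} + \frac{\sqrt{7}}{40}\right) + 26737 = \frac{259293}{8} + \frac{\sqrt{7}}{40}$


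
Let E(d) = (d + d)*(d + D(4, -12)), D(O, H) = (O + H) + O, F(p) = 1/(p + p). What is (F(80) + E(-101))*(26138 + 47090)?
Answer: 62126653507/40 ≈ 1.5532e+9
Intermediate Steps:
F(p) = 1/(2*p)
D(O, H) = H + 2*O (D(O, H) = (H + O) + O = H + 2*O)
E(d) = 2*d*(-4 + d) (E(d) = (d + d)*(d + (-12 + 2*4)) = (2*d)*(d + (-12 + 8)) = (2*d)*(d - 4) = (2*d)*(-4 + d) = 2*d*(-4 + d))
(F(80) + E(-101))*(26138 + 47090) = ((½)/80 + 2*(-101)*(-4 - 101))*(26138 + 47090) = ((½)*(1/80) + 2*(-101)*(-105))*73228 = (1/160 + 21210)*73228 = (3393601/160)*73228 = 62126653507/40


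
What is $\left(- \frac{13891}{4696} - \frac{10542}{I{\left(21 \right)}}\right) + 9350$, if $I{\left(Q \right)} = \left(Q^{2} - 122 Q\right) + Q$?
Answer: $\frac{1097932073}{117400} \approx 9352.1$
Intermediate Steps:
$I{\left(Q \right)} = Q^{2} - 121 Q$
$\left(- \frac{13891}{4696} - \frac{10542}{I{\left(21 \right)}}\right) + 9350 = \left(- \frac{13891}{4696} - \frac{10542}{21 \left(-121 + 21\right)}\right) + 9350 = \left(\left(-13891\right) \frac{1}{4696} - \frac{10542}{21 \left(-100\right)}\right) + 9350 = \left(- \frac{13891}{4696} - \frac{10542}{-2100}\right) + 9350 = \left(- \frac{13891}{4696} - - \frac{251}{50}\right) + 9350 = \left(- \frac{13891}{4696} + \frac{251}{50}\right) + 9350 = \frac{242073}{117400} + 9350 = \frac{1097932073}{117400}$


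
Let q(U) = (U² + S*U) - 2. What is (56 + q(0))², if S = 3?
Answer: 2916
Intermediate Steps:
q(U) = -2 + U² + 3*U (q(U) = (U² + 3*U) - 2 = -2 + U² + 3*U)
(56 + q(0))² = (56 + (-2 + 0² + 3*0))² = (56 + (-2 + 0 + 0))² = (56 - 2)² = 54² = 2916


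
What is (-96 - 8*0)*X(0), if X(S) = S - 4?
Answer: 384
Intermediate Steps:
X(S) = -4 + S
(-96 - 8*0)*X(0) = (-96 - 8*0)*(-4 + 0) = (-96 + 0)*(-4) = -96*(-4) = 384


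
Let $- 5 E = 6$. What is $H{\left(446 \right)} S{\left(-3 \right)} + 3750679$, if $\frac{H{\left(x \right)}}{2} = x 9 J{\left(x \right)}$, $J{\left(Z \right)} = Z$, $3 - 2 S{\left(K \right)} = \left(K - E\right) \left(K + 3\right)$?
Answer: $9121411$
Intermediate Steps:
$E = - \frac{6}{5}$ ($E = \left(- \frac{1}{5}\right) 6 = - \frac{6}{5} \approx -1.2$)
$S{\left(K \right)} = \frac{3}{2} - \frac{\left(3 + K\right) \left(\frac{6}{5} + K\right)}{2}$ ($S{\left(K \right)} = \frac{3}{2} - \frac{\left(K - - \frac{6}{5}\right) \left(K + 3\right)}{2} = \frac{3}{2} - \frac{\left(K + \frac{6}{5}\right) \left(3 + K\right)}{2} = \frac{3}{2} - \frac{\left(\frac{6}{5} + K\right) \left(3 + K\right)}{2} = \frac{3}{2} - \frac{\left(3 + K\right) \left(\frac{6}{5} + K\right)}{2}$)
$H{\left(x \right)} = 18 x^{2}$ ($H{\left(x \right)} = 2 x 9 x = 2 \cdot 9 x x = 2 \cdot 9 x^{2} = 18 x^{2}$)
$H{\left(446 \right)} S{\left(-3 \right)} + 3750679 = 18 \cdot 446^{2} \left(- \frac{3}{10} - - \frac{63}{10} - \frac{\left(-3\right)^{2}}{2}\right) + 3750679 = 18 \cdot 198916 \left(- \frac{3}{10} + \frac{63}{10} - \frac{9}{2}\right) + 3750679 = 3580488 \left(- \frac{3}{10} + \frac{63}{10} - \frac{9}{2}\right) + 3750679 = 3580488 \cdot \frac{3}{2} + 3750679 = 5370732 + 3750679 = 9121411$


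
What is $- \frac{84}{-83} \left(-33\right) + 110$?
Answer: $\frac{6358}{83} \approx 76.602$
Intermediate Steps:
$- \frac{84}{-83} \left(-33\right) + 110 = \left(-84\right) \left(- \frac{1}{83}\right) \left(-33\right) + 110 = \frac{84}{83} \left(-33\right) + 110 = - \frac{2772}{83} + 110 = \frac{6358}{83}$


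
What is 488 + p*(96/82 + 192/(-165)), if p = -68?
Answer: 1099352/2255 ≈ 487.52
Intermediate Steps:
488 + p*(96/82 + 192/(-165)) = 488 - 68*(96/82 + 192/(-165)) = 488 - 68*(96*(1/82) + 192*(-1/165)) = 488 - 68*(48/41 - 64/55) = 488 - 68*16/2255 = 488 - 1088/2255 = 1099352/2255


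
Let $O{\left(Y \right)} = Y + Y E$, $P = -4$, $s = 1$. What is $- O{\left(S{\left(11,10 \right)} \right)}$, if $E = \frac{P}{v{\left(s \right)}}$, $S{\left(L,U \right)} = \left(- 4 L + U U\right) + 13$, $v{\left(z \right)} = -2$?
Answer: $-207$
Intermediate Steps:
$S{\left(L,U \right)} = 13 + U^{2} - 4 L$ ($S{\left(L,U \right)} = \left(- 4 L + U^{2}\right) + 13 = \left(U^{2} - 4 L\right) + 13 = 13 + U^{2} - 4 L$)
$E = 2$ ($E = - \frac{4}{-2} = \left(-4\right) \left(- \frac{1}{2}\right) = 2$)
$O{\left(Y \right)} = 3 Y$ ($O{\left(Y \right)} = Y + Y 2 = Y + 2 Y = 3 Y$)
$- O{\left(S{\left(11,10 \right)} \right)} = - 3 \left(13 + 10^{2} - 44\right) = - 3 \left(13 + 100 - 44\right) = - 3 \cdot 69 = \left(-1\right) 207 = -207$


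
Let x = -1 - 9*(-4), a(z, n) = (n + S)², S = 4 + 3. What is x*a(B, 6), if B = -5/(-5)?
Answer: 5915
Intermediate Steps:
B = 1 (B = -5*(-⅕) = 1)
S = 7
a(z, n) = (7 + n)² (a(z, n) = (n + 7)² = (7 + n)²)
x = 35 (x = -1 + 36 = 35)
x*a(B, 6) = 35*(7 + 6)² = 35*13² = 35*169 = 5915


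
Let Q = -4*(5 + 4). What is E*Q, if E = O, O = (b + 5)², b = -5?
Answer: 0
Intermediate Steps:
Q = -36 (Q = -4*9 = -36)
O = 0 (O = (-5 + 5)² = 0² = 0)
E = 0
E*Q = 0*(-36) = 0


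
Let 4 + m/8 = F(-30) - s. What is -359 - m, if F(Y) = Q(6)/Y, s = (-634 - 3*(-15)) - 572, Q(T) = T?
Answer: -48067/5 ≈ -9613.4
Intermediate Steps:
s = -1161 (s = (-634 + 45) - 572 = -589 - 572 = -1161)
F(Y) = 6/Y
m = 46272/5 (m = -32 + 8*(6/(-30) - 1*(-1161)) = -32 + 8*(6*(-1/30) + 1161) = -32 + 8*(-⅕ + 1161) = -32 + 8*(5804/5) = -32 + 46432/5 = 46272/5 ≈ 9254.4)
-359 - m = -359 - 1*46272/5 = -359 - 46272/5 = -48067/5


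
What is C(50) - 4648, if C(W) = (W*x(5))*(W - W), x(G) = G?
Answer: -4648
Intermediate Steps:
C(W) = 0 (C(W) = (W*5)*(W - W) = (5*W)*0 = 0)
C(50) - 4648 = 0 - 4648 = -4648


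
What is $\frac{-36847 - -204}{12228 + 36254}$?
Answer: $- \frac{36643}{48482} \approx -0.75581$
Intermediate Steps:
$\frac{-36847 - -204}{12228 + 36254} = \frac{-36847 + 204}{48482} = \left(-36643\right) \frac{1}{48482} = - \frac{36643}{48482}$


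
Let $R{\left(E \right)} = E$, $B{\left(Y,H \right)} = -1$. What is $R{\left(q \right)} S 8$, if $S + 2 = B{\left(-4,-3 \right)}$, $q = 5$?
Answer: $-120$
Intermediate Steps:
$S = -3$ ($S = -2 - 1 = -3$)
$R{\left(q \right)} S 8 = 5 \left(-3\right) 8 = \left(-15\right) 8 = -120$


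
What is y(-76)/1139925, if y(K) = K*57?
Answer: -1444/379975 ≈ -0.0038003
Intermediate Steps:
y(K) = 57*K
y(-76)/1139925 = (57*(-76))/1139925 = -4332*1/1139925 = -1444/379975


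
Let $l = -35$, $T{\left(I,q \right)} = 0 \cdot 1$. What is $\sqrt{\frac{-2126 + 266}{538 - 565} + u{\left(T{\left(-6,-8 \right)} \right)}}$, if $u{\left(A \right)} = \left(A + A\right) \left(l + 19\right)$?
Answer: $\frac{2 \sqrt{155}}{3} \approx 8.2999$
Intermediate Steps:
$T{\left(I,q \right)} = 0$
$u{\left(A \right)} = - 32 A$ ($u{\left(A \right)} = \left(A + A\right) \left(-35 + 19\right) = 2 A \left(-16\right) = - 32 A$)
$\sqrt{\frac{-2126 + 266}{538 - 565} + u{\left(T{\left(-6,-8 \right)} \right)}} = \sqrt{\frac{-2126 + 266}{538 - 565} - 0} = \sqrt{- \frac{1860}{-27} + 0} = \sqrt{\left(-1860\right) \left(- \frac{1}{27}\right) + 0} = \sqrt{\frac{620}{9} + 0} = \sqrt{\frac{620}{9}} = \frac{2 \sqrt{155}}{3}$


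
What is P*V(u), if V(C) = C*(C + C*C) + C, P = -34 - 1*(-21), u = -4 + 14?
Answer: -14430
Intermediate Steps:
u = 10
P = -13 (P = -34 + 21 = -13)
V(C) = C + C*(C + C²) (V(C) = C*(C + C²) + C = C + C*(C + C²))
P*V(u) = -130*(1 + 10 + 10²) = -130*(1 + 10 + 100) = -130*111 = -13*1110 = -14430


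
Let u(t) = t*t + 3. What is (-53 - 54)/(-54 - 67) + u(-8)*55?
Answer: 445992/121 ≈ 3685.9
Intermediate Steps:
u(t) = 3 + t² (u(t) = t² + 3 = 3 + t²)
(-53 - 54)/(-54 - 67) + u(-8)*55 = (-53 - 54)/(-54 - 67) + (3 + (-8)²)*55 = -107/(-121) + (3 + 64)*55 = -107*(-1/121) + 67*55 = 107/121 + 3685 = 445992/121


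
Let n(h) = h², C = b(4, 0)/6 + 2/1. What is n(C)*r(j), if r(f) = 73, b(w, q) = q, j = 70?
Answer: 292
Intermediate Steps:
C = 2 (C = 0/6 + 2/1 = 0*(⅙) + 2*1 = 0 + 2 = 2)
n(C)*r(j) = 2²*73 = 4*73 = 292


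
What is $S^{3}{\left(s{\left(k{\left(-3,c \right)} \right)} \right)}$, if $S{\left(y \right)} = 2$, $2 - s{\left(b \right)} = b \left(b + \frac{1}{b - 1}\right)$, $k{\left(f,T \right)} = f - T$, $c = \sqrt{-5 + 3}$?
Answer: $8$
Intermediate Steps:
$c = i \sqrt{2}$ ($c = \sqrt{-2} = i \sqrt{2} \approx 1.4142 i$)
$s{\left(b \right)} = 2 - b \left(b + \frac{1}{-1 + b}\right)$ ($s{\left(b \right)} = 2 - b \left(b + \frac{1}{b - 1}\right) = 2 - b \left(b + \frac{1}{-1 + b}\right)$)
$S^{3}{\left(s{\left(k{\left(-3,c \right)} \right)} \right)} = 2^{3} = 8$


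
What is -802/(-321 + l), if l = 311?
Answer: 401/5 ≈ 80.200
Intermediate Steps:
-802/(-321 + l) = -802/(-321 + 311) = -802/(-10) = -802*(-1/10) = 401/5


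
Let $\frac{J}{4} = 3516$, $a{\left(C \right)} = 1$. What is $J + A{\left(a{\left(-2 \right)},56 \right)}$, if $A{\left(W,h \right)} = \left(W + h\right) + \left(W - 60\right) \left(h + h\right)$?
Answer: $7513$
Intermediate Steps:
$A{\left(W,h \right)} = W + h + 2 h \left(-60 + W\right)$ ($A{\left(W,h \right)} = \left(W + h\right) + \left(-60 + W\right) 2 h = \left(W + h\right) + 2 h \left(-60 + W\right) = W + h + 2 h \left(-60 + W\right)$)
$J = 14064$ ($J = 4 \cdot 3516 = 14064$)
$J + A{\left(a{\left(-2 \right)},56 \right)} = 14064 + \left(1 - 6664 + 2 \cdot 1 \cdot 56\right) = 14064 + \left(1 - 6664 + 112\right) = 14064 - 6551 = 7513$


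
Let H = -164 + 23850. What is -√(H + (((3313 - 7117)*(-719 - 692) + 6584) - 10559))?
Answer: -√5387155 ≈ -2321.0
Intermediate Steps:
H = 23686
-√(H + (((3313 - 7117)*(-719 - 692) + 6584) - 10559)) = -√(23686 + (((3313 - 7117)*(-719 - 692) + 6584) - 10559)) = -√(23686 + ((-3804*(-1411) + 6584) - 10559)) = -√(23686 + ((5367444 + 6584) - 10559)) = -√(23686 + (5374028 - 10559)) = -√(23686 + 5363469) = -√5387155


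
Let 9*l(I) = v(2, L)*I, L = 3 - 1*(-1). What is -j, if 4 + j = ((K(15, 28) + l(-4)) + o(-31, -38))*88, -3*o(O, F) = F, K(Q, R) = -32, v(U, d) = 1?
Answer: 15700/9 ≈ 1744.4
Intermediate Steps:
L = 4 (L = 3 + 1 = 4)
o(O, F) = -F/3
l(I) = I/9 (l(I) = (1*I)/9 = I/9)
j = -15700/9 (j = -4 + ((-32 + (1/9)*(-4)) - 1/3*(-38))*88 = -4 + ((-32 - 4/9) + 38/3)*88 = -4 + (-292/9 + 38/3)*88 = -4 - 178/9*88 = -4 - 15664/9 = -15700/9 ≈ -1744.4)
-j = -1*(-15700/9) = 15700/9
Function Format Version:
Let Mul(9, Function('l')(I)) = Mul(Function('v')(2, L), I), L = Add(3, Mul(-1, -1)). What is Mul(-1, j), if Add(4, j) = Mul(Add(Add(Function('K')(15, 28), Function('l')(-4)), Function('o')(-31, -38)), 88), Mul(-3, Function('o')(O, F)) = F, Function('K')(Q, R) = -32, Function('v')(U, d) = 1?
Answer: Rational(15700, 9) ≈ 1744.4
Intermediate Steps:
L = 4 (L = Add(3, 1) = 4)
Function('o')(O, F) = Mul(Rational(-1, 3), F)
Function('l')(I) = Mul(Rational(1, 9), I) (Function('l')(I) = Mul(Rational(1, 9), Mul(1, I)) = Mul(Rational(1, 9), I))
j = Rational(-15700, 9) (j = Add(-4, Mul(Add(Add(-32, Mul(Rational(1, 9), -4)), Mul(Rational(-1, 3), -38)), 88)) = Add(-4, Mul(Add(Add(-32, Rational(-4, 9)), Rational(38, 3)), 88)) = Add(-4, Mul(Add(Rational(-292, 9), Rational(38, 3)), 88)) = Add(-4, Mul(Rational(-178, 9), 88)) = Add(-4, Rational(-15664, 9)) = Rational(-15700, 9) ≈ -1744.4)
Mul(-1, j) = Mul(-1, Rational(-15700, 9)) = Rational(15700, 9)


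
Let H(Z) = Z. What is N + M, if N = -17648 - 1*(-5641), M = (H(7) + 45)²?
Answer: -9303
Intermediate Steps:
M = 2704 (M = (7 + 45)² = 52² = 2704)
N = -12007 (N = -17648 + 5641 = -12007)
N + M = -12007 + 2704 = -9303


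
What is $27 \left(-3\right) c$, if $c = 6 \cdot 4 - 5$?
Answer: $-1539$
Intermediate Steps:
$c = 19$ ($c = 24 - 5 = 19$)
$27 \left(-3\right) c = 27 \left(-3\right) 19 = \left(-81\right) 19 = -1539$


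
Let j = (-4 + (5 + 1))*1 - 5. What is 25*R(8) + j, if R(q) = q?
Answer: 197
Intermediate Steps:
j = -3 (j = (-4 + 6)*1 - 5 = 2*1 - 5 = 2 - 5 = -3)
25*R(8) + j = 25*8 - 3 = 200 - 3 = 197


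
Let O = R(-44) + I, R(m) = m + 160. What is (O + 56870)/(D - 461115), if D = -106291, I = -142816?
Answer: 42915/283703 ≈ 0.15127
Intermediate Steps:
R(m) = 160 + m
O = -142700 (O = (160 - 44) - 142816 = 116 - 142816 = -142700)
(O + 56870)/(D - 461115) = (-142700 + 56870)/(-106291 - 461115) = -85830/(-567406) = -85830*(-1/567406) = 42915/283703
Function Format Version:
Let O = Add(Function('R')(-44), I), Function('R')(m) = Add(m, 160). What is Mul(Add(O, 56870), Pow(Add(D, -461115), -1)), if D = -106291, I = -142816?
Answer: Rational(42915, 283703) ≈ 0.15127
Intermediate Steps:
Function('R')(m) = Add(160, m)
O = -142700 (O = Add(Add(160, -44), -142816) = Add(116, -142816) = -142700)
Mul(Add(O, 56870), Pow(Add(D, -461115), -1)) = Mul(Add(-142700, 56870), Pow(Add(-106291, -461115), -1)) = Mul(-85830, Pow(-567406, -1)) = Mul(-85830, Rational(-1, 567406)) = Rational(42915, 283703)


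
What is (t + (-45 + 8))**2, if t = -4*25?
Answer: 18769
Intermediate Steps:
t = -100
(t + (-45 + 8))**2 = (-100 + (-45 + 8))**2 = (-100 - 37)**2 = (-137)**2 = 18769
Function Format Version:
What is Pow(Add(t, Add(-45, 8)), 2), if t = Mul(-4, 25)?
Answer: 18769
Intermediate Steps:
t = -100
Pow(Add(t, Add(-45, 8)), 2) = Pow(Add(-100, Add(-45, 8)), 2) = Pow(Add(-100, -37), 2) = Pow(-137, 2) = 18769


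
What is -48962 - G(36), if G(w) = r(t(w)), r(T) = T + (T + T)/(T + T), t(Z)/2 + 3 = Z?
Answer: -49029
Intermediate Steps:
t(Z) = -6 + 2*Z
r(T) = 1 + T (r(T) = T + (2*T)/((2*T)) = T + (2*T)*(1/(2*T)) = T + 1 = 1 + T)
G(w) = -5 + 2*w (G(w) = 1 + (-6 + 2*w) = -5 + 2*w)
-48962 - G(36) = -48962 - (-5 + 2*36) = -48962 - (-5 + 72) = -48962 - 1*67 = -48962 - 67 = -49029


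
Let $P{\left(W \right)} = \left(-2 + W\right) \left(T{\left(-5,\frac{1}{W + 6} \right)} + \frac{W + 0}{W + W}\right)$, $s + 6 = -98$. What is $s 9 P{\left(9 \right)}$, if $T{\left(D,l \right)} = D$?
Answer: $29484$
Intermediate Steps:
$s = -104$ ($s = -6 - 98 = -104$)
$P{\left(W \right)} = 9 - \frac{9 W}{2}$ ($P{\left(W \right)} = \left(-2 + W\right) \left(-5 + \frac{W + 0}{W + W}\right) = \left(-2 + W\right) \left(-5 + \frac{W}{2 W}\right) = \left(-2 + W\right) \left(-5 + W \frac{1}{2 W}\right) = \left(-2 + W\right) \left(-5 + \frac{1}{2}\right) = \left(-2 + W\right) \left(- \frac{9}{2}\right) = 9 - \frac{9 W}{2}$)
$s 9 P{\left(9 \right)} = \left(-104\right) 9 \left(9 - \frac{81}{2}\right) = - 936 \left(9 - \frac{81}{2}\right) = \left(-936\right) \left(- \frac{63}{2}\right) = 29484$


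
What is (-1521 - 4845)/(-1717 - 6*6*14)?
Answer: 6366/2221 ≈ 2.8663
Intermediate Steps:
(-1521 - 4845)/(-1717 - 6*6*14) = -6366/(-1717 - 36*14) = -6366/(-1717 - 504) = -6366/(-2221) = -6366*(-1/2221) = 6366/2221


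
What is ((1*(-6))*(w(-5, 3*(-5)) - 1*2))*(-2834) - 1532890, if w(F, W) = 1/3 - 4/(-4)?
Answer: -1544226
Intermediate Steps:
w(F, W) = 4/3 (w(F, W) = 1*(⅓) - 4*(-¼) = ⅓ + 1 = 4/3)
((1*(-6))*(w(-5, 3*(-5)) - 1*2))*(-2834) - 1532890 = ((1*(-6))*(4/3 - 1*2))*(-2834) - 1532890 = -6*(4/3 - 2)*(-2834) - 1532890 = -6*(-⅔)*(-2834) - 1532890 = 4*(-2834) - 1532890 = -11336 - 1532890 = -1544226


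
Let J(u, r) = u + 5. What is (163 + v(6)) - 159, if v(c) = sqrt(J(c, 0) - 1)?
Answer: 4 + sqrt(10) ≈ 7.1623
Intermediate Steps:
J(u, r) = 5 + u
v(c) = sqrt(4 + c) (v(c) = sqrt((5 + c) - 1) = sqrt(4 + c))
(163 + v(6)) - 159 = (163 + sqrt(4 + 6)) - 159 = (163 + sqrt(10)) - 159 = 4 + sqrt(10)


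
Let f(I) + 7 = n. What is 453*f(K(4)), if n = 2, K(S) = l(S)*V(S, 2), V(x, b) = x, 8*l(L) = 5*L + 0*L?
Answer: -2265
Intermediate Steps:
l(L) = 5*L/8 (l(L) = (5*L + 0*L)/8 = (5*L + 0)/8 = (5*L)/8 = 5*L/8)
K(S) = 5*S**2/8 (K(S) = (5*S/8)*S = 5*S**2/8)
f(I) = -5 (f(I) = -7 + 2 = -5)
453*f(K(4)) = 453*(-5) = -2265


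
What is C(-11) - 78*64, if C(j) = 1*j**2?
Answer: -4871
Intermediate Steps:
C(j) = j**2
C(-11) - 78*64 = (-11)**2 - 78*64 = 121 - 4992 = -4871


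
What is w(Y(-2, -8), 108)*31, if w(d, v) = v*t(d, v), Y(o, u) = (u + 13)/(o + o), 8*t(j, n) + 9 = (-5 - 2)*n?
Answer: -640305/2 ≈ -3.2015e+5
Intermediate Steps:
t(j, n) = -9/8 - 7*n/8 (t(j, n) = -9/8 + ((-5 - 2)*n)/8 = -9/8 + (-7*n)/8 = -9/8 - 7*n/8)
Y(o, u) = (13 + u)/(2*o) (Y(o, u) = (13 + u)/((2*o)) = (13 + u)*(1/(2*o)) = (13 + u)/(2*o))
w(d, v) = v*(-9/8 - 7*v/8)
w(Y(-2, -8), 108)*31 = -1/8*108*(9 + 7*108)*31 = -1/8*108*(9 + 756)*31 = -1/8*108*765*31 = -20655/2*31 = -640305/2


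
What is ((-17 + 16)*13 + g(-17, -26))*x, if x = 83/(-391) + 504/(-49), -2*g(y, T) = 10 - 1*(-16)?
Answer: 747058/2737 ≈ 272.95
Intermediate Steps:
g(y, T) = -13 (g(y, T) = -(10 - 1*(-16))/2 = -(10 + 16)/2 = -1/2*26 = -13)
x = -28733/2737 (x = 83*(-1/391) + 504*(-1/49) = -83/391 - 72/7 = -28733/2737 ≈ -10.498)
((-17 + 16)*13 + g(-17, -26))*x = ((-17 + 16)*13 - 13)*(-28733/2737) = (-1*13 - 13)*(-28733/2737) = (-13 - 13)*(-28733/2737) = -26*(-28733/2737) = 747058/2737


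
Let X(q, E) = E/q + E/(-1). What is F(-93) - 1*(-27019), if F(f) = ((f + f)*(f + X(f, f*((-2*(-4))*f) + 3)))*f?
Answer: -1211387075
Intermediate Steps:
X(q, E) = -E + E/q (X(q, E) = E/q + E*(-1) = E/q - E = -E + E/q)
F(f) = 2*f²*(-3 + f - 8*f² + (3 + 8*f²)/f) (F(f) = ((f + f)*(f + (-(f*((-2*(-4))*f) + 3) + (f*((-2*(-4))*f) + 3)/f)))*f = ((2*f)*(f + (-(f*(8*f) + 3) + (f*(8*f) + 3)/f)))*f = ((2*f)*(f + (-(8*f² + 3) + (8*f² + 3)/f)))*f = ((2*f)*(f + (-(3 + 8*f²) + (3 + 8*f²)/f)))*f = ((2*f)*(f + ((-3 - 8*f²) + (3 + 8*f²)/f)))*f = ((2*f)*(f + (-3 - 8*f² + (3 + 8*f²)/f)))*f = ((2*f)*(-3 + f - 8*f² + (3 + 8*f²)/f))*f = (2*f*(-3 + f - 8*f² + (3 + 8*f²)/f))*f = 2*f²*(-3 + f - 8*f² + (3 + 8*f²)/f))
F(-93) - 1*(-27019) = 2*(-93)*(3 - 8*(-93)³ - 3*(-93) + 9*(-93)²) - 1*(-27019) = 2*(-93)*(3 - 8*(-804357) + 279 + 9*8649) + 27019 = 2*(-93)*(3 + 6434856 + 279 + 77841) + 27019 = 2*(-93)*6512979 + 27019 = -1211414094 + 27019 = -1211387075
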